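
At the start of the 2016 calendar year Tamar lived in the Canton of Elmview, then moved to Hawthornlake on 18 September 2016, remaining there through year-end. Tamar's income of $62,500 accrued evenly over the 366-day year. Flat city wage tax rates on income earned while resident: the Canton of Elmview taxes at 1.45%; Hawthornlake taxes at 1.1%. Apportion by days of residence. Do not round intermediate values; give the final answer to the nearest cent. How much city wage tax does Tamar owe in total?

The Canton of Elmview, 1 January – 17 September 2016: 261 days → $62,500 × 1.45% × 261/366 = $646.2602
Hawthornlake, 18 September – 31 December 2016: 105 days → $62,500 × 1.1% × 105/366 = $197.2336
Total = $843.4939

$843.49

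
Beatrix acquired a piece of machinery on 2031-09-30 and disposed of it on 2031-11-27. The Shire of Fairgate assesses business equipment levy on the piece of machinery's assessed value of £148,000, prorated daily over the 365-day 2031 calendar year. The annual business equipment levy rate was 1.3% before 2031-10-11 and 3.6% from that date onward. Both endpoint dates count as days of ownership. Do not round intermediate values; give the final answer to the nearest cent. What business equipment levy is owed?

2031-09-30 to 2031-10-10: 11 days at 1.3% → £148,000 × 1.3% × 11/365 = £57.9836
2031-10-11 to 2031-11-27: 48 days at 3.6% → £148,000 × 3.6% × 48/365 = £700.6685
Total = £758.6521

£758.65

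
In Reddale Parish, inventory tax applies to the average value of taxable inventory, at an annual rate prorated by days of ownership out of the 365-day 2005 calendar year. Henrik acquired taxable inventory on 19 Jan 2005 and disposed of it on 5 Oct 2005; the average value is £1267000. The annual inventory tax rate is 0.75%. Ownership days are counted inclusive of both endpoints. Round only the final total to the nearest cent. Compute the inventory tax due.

£6768.90

Days held (19 Jan – 5 Oct 2005): 260 out of 365
Tax = £1267000 × 0.75% × 260/365 = £6768.9041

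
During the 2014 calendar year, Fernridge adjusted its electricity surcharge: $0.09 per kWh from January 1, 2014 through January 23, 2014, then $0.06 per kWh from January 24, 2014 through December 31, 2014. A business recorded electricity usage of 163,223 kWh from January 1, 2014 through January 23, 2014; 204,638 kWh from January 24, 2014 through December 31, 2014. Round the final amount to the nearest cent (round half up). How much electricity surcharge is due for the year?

$26,968.35

January 1 – January 23, 2014: 163,223 kWh at $0.09/kWh → $14,690.07
January 24 – December 31, 2014: 204,638 kWh at $0.06/kWh → $12,278.28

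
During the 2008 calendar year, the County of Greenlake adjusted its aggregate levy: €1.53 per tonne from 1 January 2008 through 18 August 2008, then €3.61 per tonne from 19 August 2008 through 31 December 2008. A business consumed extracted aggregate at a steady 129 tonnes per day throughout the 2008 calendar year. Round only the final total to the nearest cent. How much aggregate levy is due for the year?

€108460.62

1 January – 18 August 2008: 231 days × 129 tonnes/day = 29,799 tonnes at €1.53/tonne → €45592.47
19 August – 31 December 2008: 135 days × 129 tonnes/day = 17,415 tonnes at €3.61/tonne → €62868.15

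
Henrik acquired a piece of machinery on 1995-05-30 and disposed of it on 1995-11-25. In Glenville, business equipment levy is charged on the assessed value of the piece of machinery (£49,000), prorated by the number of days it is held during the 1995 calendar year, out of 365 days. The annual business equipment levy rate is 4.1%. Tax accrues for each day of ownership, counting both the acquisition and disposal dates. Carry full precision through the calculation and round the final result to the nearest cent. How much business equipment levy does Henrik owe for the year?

Days held (1995-05-30 to 1995-11-25): 180 out of 365
Tax = £49,000 × 4.1% × 180/365 = £990.7397

£990.74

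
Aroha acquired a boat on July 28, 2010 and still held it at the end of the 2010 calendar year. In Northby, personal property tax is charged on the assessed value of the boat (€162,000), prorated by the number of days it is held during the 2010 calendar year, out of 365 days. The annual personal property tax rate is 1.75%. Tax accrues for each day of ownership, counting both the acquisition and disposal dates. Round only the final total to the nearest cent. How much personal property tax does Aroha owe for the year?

Days held (July 28 – December 31, 2010): 157 out of 365
Tax = €162,000 × 1.75% × 157/365 = €1,219.4384

€1,219.44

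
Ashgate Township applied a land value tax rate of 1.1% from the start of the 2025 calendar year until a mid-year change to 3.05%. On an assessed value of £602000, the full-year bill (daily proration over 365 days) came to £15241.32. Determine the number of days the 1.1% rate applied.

Let d = days at the first rate; then 365 − d days at the second rate.
£602000 × [1.1%·d + 3.05%·(365−d)] / 365 = £15241.32
Solving gives d = 97, so the new rate took effect on April 8, 2025.

97 days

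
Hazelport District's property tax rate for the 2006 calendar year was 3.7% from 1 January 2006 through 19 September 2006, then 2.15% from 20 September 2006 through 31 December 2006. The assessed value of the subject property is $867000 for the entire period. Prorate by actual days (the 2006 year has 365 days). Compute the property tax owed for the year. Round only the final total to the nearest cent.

$28286.77

1 January – 19 September 2006: 262 days at 3.7% → $867000 × 3.7% × 262/365 = $23026.5699
20 September – 31 December 2006: 103 days at 2.15% → $867000 × 2.15% × 103/365 = $5260.1959
Total = $28286.7658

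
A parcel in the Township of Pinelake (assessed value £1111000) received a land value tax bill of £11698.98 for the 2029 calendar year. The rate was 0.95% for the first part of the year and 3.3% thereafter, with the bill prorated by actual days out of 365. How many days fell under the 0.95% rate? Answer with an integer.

Let d = days at the first rate; then 365 − d days at the second rate.
£1111000 × [0.95%·d + 3.3%·(365−d)] / 365 = £11698.98
Solving gives d = 349, so the new rate took effect on December 16, 2029.

349 days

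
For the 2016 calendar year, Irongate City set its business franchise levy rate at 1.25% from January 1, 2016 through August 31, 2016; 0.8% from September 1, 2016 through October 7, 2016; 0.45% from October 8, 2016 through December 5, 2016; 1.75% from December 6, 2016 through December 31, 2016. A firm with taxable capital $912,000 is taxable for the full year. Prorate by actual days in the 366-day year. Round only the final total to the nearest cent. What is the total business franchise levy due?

January 1 – August 31, 2016: 244 days at 1.25% → $912,000 × 1.25% × 244/366 = $7,600.0000
September 1 – October 7, 2016: 37 days at 0.8% → $912,000 × 0.8% × 37/366 = $737.5738
October 8 – December 5, 2016: 59 days at 0.45% → $912,000 × 0.45% × 59/366 = $661.5738
December 6 – December 31, 2016: 26 days at 1.75% → $912,000 × 1.75% × 26/366 = $1,133.7705
Total = $10,132.9180

$10,132.92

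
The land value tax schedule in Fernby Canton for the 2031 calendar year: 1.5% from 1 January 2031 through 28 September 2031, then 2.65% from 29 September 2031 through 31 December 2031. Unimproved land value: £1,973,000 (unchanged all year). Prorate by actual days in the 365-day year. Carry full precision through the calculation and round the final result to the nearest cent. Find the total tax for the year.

1 January – 28 September 2031: 271 days at 1.5% → £1,973,000 × 1.5% × 271/365 = £21,973.2740
29 September – 31 December 2031: 94 days at 2.65% → £1,973,000 × 2.65% × 94/365 = £13,465.0493
Total = £35,438.3233

£35,438.32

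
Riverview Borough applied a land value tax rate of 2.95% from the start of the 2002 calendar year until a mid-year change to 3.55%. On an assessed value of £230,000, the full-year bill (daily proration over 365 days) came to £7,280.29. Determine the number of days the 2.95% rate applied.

234 days

Let d = days at the first rate; then 365 − d days at the second rate.
£230,000 × [2.95%·d + 3.55%·(365−d)] / 365 = £7,280.29
Solving gives d = 234, so the new rate took effect on August 23, 2002.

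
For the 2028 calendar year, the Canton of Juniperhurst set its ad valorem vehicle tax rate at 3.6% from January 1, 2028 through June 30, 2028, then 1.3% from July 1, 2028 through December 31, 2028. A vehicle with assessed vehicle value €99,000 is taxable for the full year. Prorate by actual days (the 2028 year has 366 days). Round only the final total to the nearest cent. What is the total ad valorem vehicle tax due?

January 1 – June 30, 2028: 182 days at 3.6% → €99,000 × 3.6% × 182/366 = €1,772.2623
July 1 – December 31, 2028: 184 days at 1.3% → €99,000 × 1.3% × 184/366 = €647.0164
Total = €2,419.2787

€2,419.28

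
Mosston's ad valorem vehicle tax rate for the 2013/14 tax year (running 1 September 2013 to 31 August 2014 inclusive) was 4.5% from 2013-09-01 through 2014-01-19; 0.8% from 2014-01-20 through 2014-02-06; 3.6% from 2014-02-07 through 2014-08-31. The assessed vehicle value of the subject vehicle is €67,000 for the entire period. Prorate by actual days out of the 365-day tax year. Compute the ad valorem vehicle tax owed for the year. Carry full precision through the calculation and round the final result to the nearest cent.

2013-09-01 to 2014-01-19: 141 days at 4.5% → €67,000 × 4.5% × 141/365 = €1,164.6986
2014-01-20 to 2014-02-06: 18 days at 0.8% → €67,000 × 0.8% × 18/365 = €26.4329
2014-02-07 to 2014-08-31: 206 days at 3.6% → €67,000 × 3.6% × 206/365 = €1,361.2932
Total = €2,552.4247

€2,552.42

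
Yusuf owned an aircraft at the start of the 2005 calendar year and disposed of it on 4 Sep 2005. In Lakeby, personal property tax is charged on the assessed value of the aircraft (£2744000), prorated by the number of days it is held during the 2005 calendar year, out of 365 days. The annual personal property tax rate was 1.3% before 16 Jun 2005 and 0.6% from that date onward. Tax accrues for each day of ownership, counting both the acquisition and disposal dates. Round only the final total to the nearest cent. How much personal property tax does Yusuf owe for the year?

£19877.08

1 Jan – 15 Jun 2005: 166 days at 1.3% → £2744000 × 1.3% × 166/365 = £16223.4301
16 Jun – 4 Sep 2005: 81 days at 0.6% → £2744000 × 0.6% × 81/365 = £3653.6548
Total = £19877.0849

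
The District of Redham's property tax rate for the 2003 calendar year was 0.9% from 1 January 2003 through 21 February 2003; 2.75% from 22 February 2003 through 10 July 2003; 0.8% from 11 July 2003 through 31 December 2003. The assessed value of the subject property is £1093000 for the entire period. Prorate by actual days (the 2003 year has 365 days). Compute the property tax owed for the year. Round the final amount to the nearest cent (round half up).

1 January – 21 February 2003: 52 days at 0.9% → £1093000 × 0.9% × 52/365 = £1401.4356
22 February – 10 July 2003: 139 days at 2.75% → £1093000 × 2.75% × 139/365 = £11446.5548
11 July – 31 December 2003: 174 days at 0.8% → £1093000 × 0.8% × 174/365 = £4168.3726
Total = £17016.3630

£17016.36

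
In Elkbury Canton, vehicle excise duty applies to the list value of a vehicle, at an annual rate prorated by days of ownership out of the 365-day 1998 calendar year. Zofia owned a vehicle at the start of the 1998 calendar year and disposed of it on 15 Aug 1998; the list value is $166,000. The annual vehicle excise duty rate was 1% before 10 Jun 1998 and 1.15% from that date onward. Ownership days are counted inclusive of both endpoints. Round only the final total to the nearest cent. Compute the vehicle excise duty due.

$1,078.09

1 Jan – 9 Jun 1998: 160 days at 1% → $166,000 × 1% × 160/365 = $727.6712
10 Jun – 15 Aug 1998: 67 days at 1.15% → $166,000 × 1.15% × 67/365 = $350.4192
Total = $1,078.0904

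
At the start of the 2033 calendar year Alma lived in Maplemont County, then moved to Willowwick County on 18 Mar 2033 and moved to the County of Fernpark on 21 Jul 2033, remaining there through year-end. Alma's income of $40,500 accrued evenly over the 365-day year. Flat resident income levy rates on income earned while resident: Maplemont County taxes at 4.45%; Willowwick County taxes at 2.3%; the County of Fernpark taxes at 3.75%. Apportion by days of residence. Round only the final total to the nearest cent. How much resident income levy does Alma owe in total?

Maplemont County, 1 Jan – 17 Mar 2033: 76 days → $40,500 × 4.45% × 76/365 = $375.2630
Willowwick County, 18 Mar – 20 Jul 2033: 125 days → $40,500 × 2.3% × 125/365 = $319.0068
The County of Fernpark, 21 Jul – 31 Dec 2033: 164 days → $40,500 × 3.75% × 164/365 = $682.3973
Total = $1,376.6671

$1,376.67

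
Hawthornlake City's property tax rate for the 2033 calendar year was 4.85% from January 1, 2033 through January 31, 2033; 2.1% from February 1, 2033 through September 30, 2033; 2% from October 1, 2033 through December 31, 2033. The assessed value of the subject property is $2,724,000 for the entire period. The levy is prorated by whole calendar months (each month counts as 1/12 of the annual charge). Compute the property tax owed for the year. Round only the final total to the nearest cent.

January 1 – January 31, 2033: 1 month at 4.85% → $2,724,000 × 4.85% × 1/12 = $11,009.5000
February 1 – September 30, 2033: 8 months at 2.1% → $2,724,000 × 2.1% × 8/12 = $38,136.0000
October 1 – December 31, 2033: 3 months at 2% → $2,724,000 × 2% × 3/12 = $13,620.0000
Total = $62,765.5000

$62,765.50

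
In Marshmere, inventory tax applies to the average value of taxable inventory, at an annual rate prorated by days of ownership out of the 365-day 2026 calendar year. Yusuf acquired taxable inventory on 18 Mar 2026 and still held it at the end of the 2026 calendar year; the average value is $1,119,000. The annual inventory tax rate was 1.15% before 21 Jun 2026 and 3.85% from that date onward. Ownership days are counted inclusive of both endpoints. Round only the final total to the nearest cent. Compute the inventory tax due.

$26,247.45

18 Mar – 20 Jun 2026: 95 days at 1.15% → $1,119,000 × 1.15% × 95/365 = $3,349.3356
21 Jun – 31 Dec 2026: 194 days at 3.85% → $1,119,000 × 3.85% × 194/365 = $22,898.1123
Total = $26,247.4479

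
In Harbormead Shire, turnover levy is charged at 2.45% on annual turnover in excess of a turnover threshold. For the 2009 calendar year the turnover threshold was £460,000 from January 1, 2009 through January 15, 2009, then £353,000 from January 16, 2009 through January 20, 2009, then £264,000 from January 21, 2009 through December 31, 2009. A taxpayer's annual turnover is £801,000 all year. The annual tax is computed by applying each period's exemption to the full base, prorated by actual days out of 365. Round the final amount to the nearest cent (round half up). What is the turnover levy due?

January 1 – January 15, 2009: 15 days, exemption £460,000 → (£801,000 − £460,000) × 2.45% × 15/365 = £343.3356
January 16 – January 20, 2009: 5 days, exemption £353,000 → (£801,000 − £353,000) × 2.45% × 5/365 = £150.3562
January 21 – December 31, 2009: 345 days, exemption £264,000 → (£801,000 − £264,000) × 2.45% × 345/365 = £12,435.5959
Total = £12,929.2877

£12,929.29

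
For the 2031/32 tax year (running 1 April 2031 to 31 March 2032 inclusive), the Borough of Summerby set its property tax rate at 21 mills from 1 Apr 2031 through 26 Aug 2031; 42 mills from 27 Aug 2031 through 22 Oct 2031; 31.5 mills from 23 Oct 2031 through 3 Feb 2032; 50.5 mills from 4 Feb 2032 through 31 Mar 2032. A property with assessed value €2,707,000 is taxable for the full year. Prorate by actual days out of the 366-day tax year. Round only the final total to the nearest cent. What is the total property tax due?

€86,213.51

1 Apr – 26 Aug 2031: 148 days at 21 mills → €2,707,000 × 2.1% × 148/366 = €22,987.3115
27 Aug – 22 Oct 2031: 57 days at 42 mills → €2,707,000 × 4.2% × 57/366 = €17,706.4426
23 Oct 2031 – 3 Feb 2032: 104 days at 31.5 mills → €2,707,000 × 3.15% × 104/366 = €24,229.8689
4 Feb – 31 Mar 2032: 57 days at 50.5 mills → €2,707,000 × 5.05% × 57/366 = €21,289.8893
Total = €86,213.5123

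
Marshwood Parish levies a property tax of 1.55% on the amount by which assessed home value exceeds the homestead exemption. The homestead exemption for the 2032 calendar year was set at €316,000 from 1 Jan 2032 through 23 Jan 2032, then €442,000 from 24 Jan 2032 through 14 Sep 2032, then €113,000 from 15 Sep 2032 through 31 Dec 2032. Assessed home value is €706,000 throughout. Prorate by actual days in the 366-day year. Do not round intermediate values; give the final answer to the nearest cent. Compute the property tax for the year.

€5,719.50

1 Jan – 23 Jan 2032: 23 days, exemption €316,000 → (€706,000 − €316,000) × 1.55% × 23/366 = €379.8770
24 Jan – 14 Sep 2032: 235 days, exemption €442,000 → (€706,000 − €442,000) × 1.55% × 235/366 = €2,627.3770
15 Sep – 31 Dec 2032: 108 days, exemption €113,000 → (€706,000 − €113,000) × 1.55% × 108/366 = €2,712.2459
Total = €5,719.5000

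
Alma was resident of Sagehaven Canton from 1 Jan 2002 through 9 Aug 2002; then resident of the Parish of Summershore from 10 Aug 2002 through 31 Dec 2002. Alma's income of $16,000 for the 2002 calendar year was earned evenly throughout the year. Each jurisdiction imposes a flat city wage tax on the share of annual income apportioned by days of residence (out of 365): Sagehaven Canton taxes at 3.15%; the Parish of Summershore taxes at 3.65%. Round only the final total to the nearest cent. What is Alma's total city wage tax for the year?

$535.56

Sagehaven Canton, 1 Jan – 9 Aug 2002: 221 days → $16,000 × 3.15% × 221/365 = $305.1616
The Parish of Summershore, 10 Aug – 31 Dec 2002: 144 days → $16,000 × 3.65% × 144/365 = $230.4000
Total = $535.5616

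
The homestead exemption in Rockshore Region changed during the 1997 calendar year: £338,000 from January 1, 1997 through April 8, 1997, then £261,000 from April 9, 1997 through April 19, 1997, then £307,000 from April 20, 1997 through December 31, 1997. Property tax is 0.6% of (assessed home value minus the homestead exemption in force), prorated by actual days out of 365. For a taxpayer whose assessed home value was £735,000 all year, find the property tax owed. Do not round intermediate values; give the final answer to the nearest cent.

£2,526.38

January 1 – April 8, 1997: 98 days, exemption £338,000 → (£735,000 − £338,000) × 0.6% × 98/365 = £639.5507
April 9 – April 19, 1997: 11 days, exemption £261,000 → (£735,000 − £261,000) × 0.6% × 11/365 = £85.7096
April 20 – December 31, 1997: 256 days, exemption £307,000 → (£735,000 − £307,000) × 0.6% × 256/365 = £1,801.1178
Total = £2,526.3781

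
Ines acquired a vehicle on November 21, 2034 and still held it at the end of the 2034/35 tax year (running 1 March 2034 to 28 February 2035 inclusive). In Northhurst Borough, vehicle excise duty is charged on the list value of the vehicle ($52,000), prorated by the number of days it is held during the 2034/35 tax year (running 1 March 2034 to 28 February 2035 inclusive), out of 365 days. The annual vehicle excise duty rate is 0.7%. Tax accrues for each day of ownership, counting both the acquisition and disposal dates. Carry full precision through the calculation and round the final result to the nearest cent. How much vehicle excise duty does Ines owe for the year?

Days held (November 21, 2034 – February 28, 2035): 100 out of 365
Tax = $52,000 × 0.7% × 100/365 = $99.7260

$99.73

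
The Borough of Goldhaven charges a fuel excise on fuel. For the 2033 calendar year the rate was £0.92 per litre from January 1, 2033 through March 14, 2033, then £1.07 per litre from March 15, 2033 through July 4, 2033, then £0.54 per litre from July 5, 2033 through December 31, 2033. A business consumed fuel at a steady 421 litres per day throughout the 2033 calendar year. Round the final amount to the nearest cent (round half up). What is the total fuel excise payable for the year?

January 1 – March 14, 2033: 73 days × 421 litres/day = 30,733 litres at £0.92/litre → £28,274.36
March 15 – July 4, 2033: 112 days × 421 litres/day = 47,152 litres at £1.07/litre → £50,452.64
July 5 – December 31, 2033: 180 days × 421 litres/day = 75,780 litres at £0.54/litre → £40,921.20

£119,648.20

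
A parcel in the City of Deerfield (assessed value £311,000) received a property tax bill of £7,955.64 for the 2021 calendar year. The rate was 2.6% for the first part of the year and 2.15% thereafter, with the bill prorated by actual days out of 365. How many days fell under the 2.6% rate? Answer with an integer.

Let d = days at the first rate; then 365 − d days at the second rate.
£311,000 × [2.6%·d + 2.15%·(365−d)] / 365 = £7,955.64
Solving gives d = 331, so the new rate took effect on November 28, 2021.

331 days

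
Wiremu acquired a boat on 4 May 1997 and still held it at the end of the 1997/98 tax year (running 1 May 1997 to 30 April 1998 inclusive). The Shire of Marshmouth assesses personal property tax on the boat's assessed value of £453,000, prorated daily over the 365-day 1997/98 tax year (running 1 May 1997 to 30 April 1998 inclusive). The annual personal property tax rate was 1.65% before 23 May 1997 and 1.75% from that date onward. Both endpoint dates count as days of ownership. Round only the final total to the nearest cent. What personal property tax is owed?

4 May – 22 May 1997: 19 days at 1.65% → £453,000 × 1.65% × 19/365 = £389.0836
23 May 1997 – 30 April 1998: 343 days at 1.75% → £453,000 × 1.75% × 343/365 = £7,449.6781
Total = £7,838.7616

£7,838.76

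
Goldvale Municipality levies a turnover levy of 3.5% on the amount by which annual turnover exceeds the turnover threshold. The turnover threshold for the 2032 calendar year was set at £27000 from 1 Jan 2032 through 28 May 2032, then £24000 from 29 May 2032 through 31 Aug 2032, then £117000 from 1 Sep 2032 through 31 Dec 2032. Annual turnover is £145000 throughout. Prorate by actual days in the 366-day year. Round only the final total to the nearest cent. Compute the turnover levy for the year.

1 Jan – 28 May 2032: 149 days, exemption £27000 → (£145000 − £27000) × 3.5% × 149/366 = £1681.3388
29 May – 31 Aug 2032: 95 days, exemption £24000 → (£145000 − £24000) × 3.5% × 95/366 = £1099.2486
1 Sep – 31 Dec 2032: 122 days, exemption £117000 → (£145000 − £117000) × 3.5% × 122/366 = £326.6667
Total = £3107.2541

£3107.25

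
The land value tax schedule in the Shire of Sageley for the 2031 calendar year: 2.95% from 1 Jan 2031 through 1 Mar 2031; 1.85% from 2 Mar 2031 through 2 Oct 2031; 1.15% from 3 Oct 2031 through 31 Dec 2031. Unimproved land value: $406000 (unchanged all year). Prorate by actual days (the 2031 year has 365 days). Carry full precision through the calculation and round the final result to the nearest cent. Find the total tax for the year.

$7544.37

1 Jan – 1 Mar 2031: 60 days at 2.95% → $406000 × 2.95% × 60/365 = $1968.8219
2 Mar – 2 Oct 2031: 215 days at 1.85% → $406000 × 1.85% × 215/365 = $4424.2877
3 Oct – 31 Dec 2031: 90 days at 1.15% → $406000 × 1.15% × 90/365 = $1151.2603
Total = $7544.3699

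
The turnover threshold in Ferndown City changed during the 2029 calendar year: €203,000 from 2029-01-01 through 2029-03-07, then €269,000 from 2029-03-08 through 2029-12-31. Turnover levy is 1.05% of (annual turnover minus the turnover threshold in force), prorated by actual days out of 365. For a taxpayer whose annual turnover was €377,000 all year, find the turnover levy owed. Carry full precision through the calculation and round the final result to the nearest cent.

€1,259.31

2029-01-01 to 2029-03-07: 66 days, exemption €203,000 → (€377,000 − €203,000) × 1.05% × 66/365 = €330.3616
2029-03-08 to 2029-12-31: 299 days, exemption €269,000 → (€377,000 − €269,000) × 1.05% × 299/365 = €928.9479
Total = €1,259.3096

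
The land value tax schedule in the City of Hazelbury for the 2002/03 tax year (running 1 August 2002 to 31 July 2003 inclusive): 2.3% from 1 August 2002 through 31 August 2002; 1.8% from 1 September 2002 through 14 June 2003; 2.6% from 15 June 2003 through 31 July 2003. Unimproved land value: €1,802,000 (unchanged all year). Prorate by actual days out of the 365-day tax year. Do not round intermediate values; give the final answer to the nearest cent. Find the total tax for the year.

1 August – 31 August 2002: 31 days at 2.3% → €1,802,000 × 2.3% × 31/365 = €3,520.0712
1 September 2002 – 14 June 2003: 287 days at 1.8% → €1,802,000 × 1.8% × 287/365 = €25,504.4712
15 June – 31 July 2003: 47 days at 2.6% → €1,802,000 × 2.6% × 47/365 = €6,032.9973
Total = €35,057.5397

€35,057.54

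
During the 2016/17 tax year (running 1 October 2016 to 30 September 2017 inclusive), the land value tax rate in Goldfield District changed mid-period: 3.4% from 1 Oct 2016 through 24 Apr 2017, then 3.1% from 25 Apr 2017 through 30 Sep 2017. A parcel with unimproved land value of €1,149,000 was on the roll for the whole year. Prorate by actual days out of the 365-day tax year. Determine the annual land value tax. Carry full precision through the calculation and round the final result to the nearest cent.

€37,564.43

1 Oct 2016 – 24 Apr 2017: 206 days at 3.4% → €1,149,000 × 3.4% × 206/365 = €22,048.2082
25 Apr – 30 Sep 2017: 159 days at 3.1% → €1,149,000 × 3.1% × 159/365 = €15,516.2219
Total = €37,564.4301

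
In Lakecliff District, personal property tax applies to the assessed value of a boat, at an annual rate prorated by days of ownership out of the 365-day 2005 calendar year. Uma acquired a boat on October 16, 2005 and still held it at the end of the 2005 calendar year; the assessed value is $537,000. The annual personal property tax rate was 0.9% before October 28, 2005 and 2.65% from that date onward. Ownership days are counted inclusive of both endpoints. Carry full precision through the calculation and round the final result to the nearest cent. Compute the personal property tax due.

$2,693.09

October 16 – October 27, 2005: 12 days at 0.9% → $537,000 × 0.9% × 12/365 = $158.8932
October 28 – December 31, 2005: 65 days at 2.65% → $537,000 × 2.65% × 65/365 = $2,534.1986
Total = $2,693.0918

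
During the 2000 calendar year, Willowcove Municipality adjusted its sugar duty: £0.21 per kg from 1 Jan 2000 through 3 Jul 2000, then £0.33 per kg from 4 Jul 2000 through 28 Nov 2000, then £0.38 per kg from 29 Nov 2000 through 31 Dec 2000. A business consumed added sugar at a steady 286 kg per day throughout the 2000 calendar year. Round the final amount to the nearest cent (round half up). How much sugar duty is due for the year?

1 Jan – 3 Jul 2000: 185 days × 286 kg/day = 52,910 kg at £0.21/kg → £11,111.10
4 Jul – 28 Nov 2000: 148 days × 286 kg/day = 42,328 kg at £0.33/kg → £13,968.24
29 Nov – 31 Dec 2000: 33 days × 286 kg/day = 9,438 kg at £0.38/kg → £3,586.44

£28,665.78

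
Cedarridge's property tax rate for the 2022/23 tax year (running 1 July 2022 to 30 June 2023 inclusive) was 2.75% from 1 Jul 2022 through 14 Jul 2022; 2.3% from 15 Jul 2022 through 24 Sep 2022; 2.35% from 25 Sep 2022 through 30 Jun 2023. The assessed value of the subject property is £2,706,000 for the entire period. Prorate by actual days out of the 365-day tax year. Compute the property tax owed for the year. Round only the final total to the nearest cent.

1 Jul – 14 Jul 2022: 14 days at 2.75% → £2,706,000 × 2.75% × 14/365 = £2,854.2740
15 Jul – 24 Sep 2022: 72 days at 2.3% → £2,706,000 × 2.3% × 72/365 = £12,277.0849
25 Sep 2022 – 30 Jun 2023: 279 days at 2.35% → £2,706,000 × 2.35% × 279/365 = £48,607.9151
Total = £63,739.2740

£63,739.27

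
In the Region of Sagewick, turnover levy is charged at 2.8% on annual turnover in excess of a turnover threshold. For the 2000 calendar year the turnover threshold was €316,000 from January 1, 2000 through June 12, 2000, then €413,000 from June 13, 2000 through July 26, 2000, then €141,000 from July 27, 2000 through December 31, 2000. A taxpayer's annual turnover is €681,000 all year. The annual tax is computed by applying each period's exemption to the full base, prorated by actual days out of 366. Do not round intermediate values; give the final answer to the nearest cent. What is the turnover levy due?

€12,008.79

January 1 – June 12, 2000: 164 days, exemption €316,000 → (€681,000 − €316,000) × 2.8% × 164/366 = €4,579.4536
June 13 – July 26, 2000: 44 days, exemption €413,000 → (€681,000 − €413,000) × 2.8% × 44/366 = €902.1202
July 27 – December 31, 2000: 158 days, exemption €141,000 → (€681,000 − €141,000) × 2.8% × 158/366 = €6,527.2131
Total = €12,008.7869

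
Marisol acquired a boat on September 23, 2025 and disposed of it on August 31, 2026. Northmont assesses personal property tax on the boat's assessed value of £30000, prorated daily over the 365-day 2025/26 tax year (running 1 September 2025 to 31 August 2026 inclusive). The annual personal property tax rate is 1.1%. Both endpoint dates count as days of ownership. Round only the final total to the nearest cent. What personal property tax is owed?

Days held (September 23, 2025 – August 31, 2026): 343 out of 365
Tax = £30000 × 1.1% × 343/365 = £310.1096

£310.11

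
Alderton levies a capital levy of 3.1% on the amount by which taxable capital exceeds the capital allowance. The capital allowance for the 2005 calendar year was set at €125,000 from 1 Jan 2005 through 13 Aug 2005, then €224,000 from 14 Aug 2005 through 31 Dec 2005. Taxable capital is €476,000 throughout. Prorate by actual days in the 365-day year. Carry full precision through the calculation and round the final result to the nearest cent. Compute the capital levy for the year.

1 Jan – 13 Aug 2005: 225 days, exemption €125,000 → (€476,000 − €125,000) × 3.1% × 225/365 = €6,707.4658
14 Aug – 31 Dec 2005: 140 days, exemption €224,000 → (€476,000 − €224,000) × 3.1% × 140/365 = €2,996.3836
Total = €9,703.8493

€9,703.85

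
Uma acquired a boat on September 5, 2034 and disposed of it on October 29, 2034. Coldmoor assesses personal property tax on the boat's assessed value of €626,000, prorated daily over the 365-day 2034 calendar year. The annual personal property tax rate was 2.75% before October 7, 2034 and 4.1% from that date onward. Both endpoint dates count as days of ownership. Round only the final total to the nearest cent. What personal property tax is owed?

€3,126.57

September 5 – October 6, 2034: 32 days at 2.75% → €626,000 × 2.75% × 32/365 = €1,509.2603
October 7 – October 29, 2034: 23 days at 4.1% → €626,000 × 4.1% × 23/365 = €1,617.3096
Total = €3,126.5699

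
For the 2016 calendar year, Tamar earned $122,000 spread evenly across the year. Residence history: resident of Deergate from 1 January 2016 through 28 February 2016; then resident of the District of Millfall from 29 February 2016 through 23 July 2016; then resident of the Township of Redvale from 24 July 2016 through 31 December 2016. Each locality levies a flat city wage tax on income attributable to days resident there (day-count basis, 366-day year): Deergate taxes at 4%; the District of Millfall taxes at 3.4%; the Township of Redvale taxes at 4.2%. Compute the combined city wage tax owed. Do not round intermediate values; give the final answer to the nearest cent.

Deergate, 1 January – 28 February 2016: 59 days → $122,000 × 4% × 59/366 = $786.6667
The District of Millfall, 29 February – 23 July 2016: 146 days → $122,000 × 3.4% × 146/366 = $1,654.6667
The Township of Redvale, 24 July – 31 December 2016: 161 days → $122,000 × 4.2% × 161/366 = $2,254.0000
Total = $4,695.3333

$4,695.33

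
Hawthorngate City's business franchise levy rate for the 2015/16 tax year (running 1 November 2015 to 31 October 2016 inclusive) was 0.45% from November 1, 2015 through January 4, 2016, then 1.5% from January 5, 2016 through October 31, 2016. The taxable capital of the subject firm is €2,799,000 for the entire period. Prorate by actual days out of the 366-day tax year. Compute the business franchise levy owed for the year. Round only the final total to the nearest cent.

November 1, 2015 – January 4, 2016: 65 days at 0.45% → €2,799,000 × 0.45% × 65/366 = €2,236.9057
January 5 – October 31, 2016: 301 days at 1.5% → €2,799,000 × 1.5% × 301/366 = €34,528.6475
Total = €36,765.5533

€36,765.55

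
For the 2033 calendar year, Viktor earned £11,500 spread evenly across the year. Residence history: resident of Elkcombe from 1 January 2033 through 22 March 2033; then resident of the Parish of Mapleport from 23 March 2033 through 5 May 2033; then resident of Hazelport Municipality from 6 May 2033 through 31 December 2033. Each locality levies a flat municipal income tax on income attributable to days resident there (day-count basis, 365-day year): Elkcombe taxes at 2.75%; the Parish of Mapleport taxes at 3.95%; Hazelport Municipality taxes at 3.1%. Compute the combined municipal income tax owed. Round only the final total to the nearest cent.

Elkcombe, 1 January – 22 March 2033: 81 days → £11,500 × 2.75% × 81/365 = £70.1815
The Parish of Mapleport, 23 March – 5 May 2033: 44 days → £11,500 × 3.95% × 44/365 = £54.7589
Hazelport Municipality, 6 May – 31 December 2033: 240 days → £11,500 × 3.1% × 240/365 = £234.4110
Total = £359.3514

£359.35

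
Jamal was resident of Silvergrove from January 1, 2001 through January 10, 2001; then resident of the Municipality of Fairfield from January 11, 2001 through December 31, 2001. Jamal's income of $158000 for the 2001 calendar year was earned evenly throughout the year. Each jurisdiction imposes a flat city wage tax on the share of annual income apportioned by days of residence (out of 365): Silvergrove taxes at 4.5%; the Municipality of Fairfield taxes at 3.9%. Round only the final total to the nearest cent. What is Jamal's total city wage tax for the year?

$6187.97

Silvergrove, January 1 – January 10, 2001: 10 days → $158000 × 4.5% × 10/365 = $194.7945
The Municipality of Fairfield, January 11 – December 31, 2001: 355 days → $158000 × 3.9% × 355/365 = $5993.1781
Total = $6187.9726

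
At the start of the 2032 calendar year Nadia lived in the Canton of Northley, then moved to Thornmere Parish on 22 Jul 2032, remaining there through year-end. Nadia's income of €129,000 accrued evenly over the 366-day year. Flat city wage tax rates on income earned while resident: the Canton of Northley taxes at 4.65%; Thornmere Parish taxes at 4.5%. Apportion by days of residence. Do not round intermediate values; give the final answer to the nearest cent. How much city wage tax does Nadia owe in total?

The Canton of Northley, 1 Jan – 21 Jul 2032: 203 days → €129,000 × 4.65% × 203/366 = €3,327.0369
Thornmere Parish, 22 Jul – 31 Dec 2032: 163 days → €129,000 × 4.5% × 163/366 = €2,585.2869
Total = €5,912.3238

€5,912.32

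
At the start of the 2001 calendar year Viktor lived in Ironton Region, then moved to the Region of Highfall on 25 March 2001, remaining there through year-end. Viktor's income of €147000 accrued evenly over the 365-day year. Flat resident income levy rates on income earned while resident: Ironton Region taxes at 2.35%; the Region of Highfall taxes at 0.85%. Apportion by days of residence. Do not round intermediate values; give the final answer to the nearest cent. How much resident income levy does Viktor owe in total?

Ironton Region, 1 January – 24 March 2001: 83 days → €147000 × 2.35% × 83/365 = €785.5438
The Region of Highfall, 25 March – 31 December 2001: 282 days → €147000 × 0.85% × 282/365 = €965.3671
Total = €1750.9110

€1750.91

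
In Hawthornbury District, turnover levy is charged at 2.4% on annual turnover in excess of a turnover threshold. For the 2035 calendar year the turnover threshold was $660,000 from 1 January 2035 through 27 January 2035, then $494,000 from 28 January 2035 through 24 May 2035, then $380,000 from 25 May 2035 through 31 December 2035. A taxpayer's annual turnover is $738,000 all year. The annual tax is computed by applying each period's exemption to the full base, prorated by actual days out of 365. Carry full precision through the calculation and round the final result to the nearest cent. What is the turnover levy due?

$7,217.88

1 January – 27 January 2035: 27 days, exemption $660,000 → ($738,000 − $660,000) × 2.4% × 27/365 = $138.4767
28 January – 24 May 2035: 117 days, exemption $494,000 → ($738,000 − $494,000) × 2.4% × 117/365 = $1,877.1288
25 May – 31 December 2035: 221 days, exemption $380,000 → ($738,000 − $380,000) × 2.4% × 221/365 = $5,202.2795
Total = $7,217.8849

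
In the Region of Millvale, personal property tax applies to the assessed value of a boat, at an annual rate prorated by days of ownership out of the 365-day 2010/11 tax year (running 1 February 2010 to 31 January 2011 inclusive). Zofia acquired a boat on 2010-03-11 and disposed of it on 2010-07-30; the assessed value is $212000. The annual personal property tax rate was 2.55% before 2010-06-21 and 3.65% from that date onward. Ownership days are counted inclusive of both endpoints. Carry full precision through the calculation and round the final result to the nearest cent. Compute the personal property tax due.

$2358.72

2010-03-11 to 2010-06-20: 102 days at 2.55% → $212000 × 2.55% × 102/365 = $1510.7178
2010-06-21 to 2010-07-30: 40 days at 3.65% → $212000 × 3.65% × 40/365 = $848.0000
Total = $2358.7178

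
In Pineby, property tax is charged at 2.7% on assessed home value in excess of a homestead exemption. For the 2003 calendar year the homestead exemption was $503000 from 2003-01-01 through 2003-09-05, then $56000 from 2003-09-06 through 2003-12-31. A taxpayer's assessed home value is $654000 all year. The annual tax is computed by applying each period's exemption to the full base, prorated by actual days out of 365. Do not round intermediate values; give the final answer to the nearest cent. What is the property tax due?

$7945.69

2003-01-01 to 2003-09-05: 248 days, exemption $503000 → ($654000 − $503000) × 2.7% × 248/365 = $2770.1260
2003-09-06 to 2003-12-31: 117 days, exemption $56000 → ($654000 − $56000) × 2.7% × 117/365 = $5175.5671
Total = $7945.6932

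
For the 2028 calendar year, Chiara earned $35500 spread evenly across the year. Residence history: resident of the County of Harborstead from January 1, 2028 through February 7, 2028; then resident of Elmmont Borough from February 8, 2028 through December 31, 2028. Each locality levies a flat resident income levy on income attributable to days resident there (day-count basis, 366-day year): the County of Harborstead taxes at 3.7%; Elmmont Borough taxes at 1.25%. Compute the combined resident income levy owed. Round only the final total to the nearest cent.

The County of Harborstead, January 1 – February 7, 2028: 38 days → $35500 × 3.7% × 38/366 = $136.3743
Elmmont Borough, February 8 – December 31, 2028: 328 days → $35500 × 1.25% × 328/366 = $397.6776
Total = $534.0519

$534.05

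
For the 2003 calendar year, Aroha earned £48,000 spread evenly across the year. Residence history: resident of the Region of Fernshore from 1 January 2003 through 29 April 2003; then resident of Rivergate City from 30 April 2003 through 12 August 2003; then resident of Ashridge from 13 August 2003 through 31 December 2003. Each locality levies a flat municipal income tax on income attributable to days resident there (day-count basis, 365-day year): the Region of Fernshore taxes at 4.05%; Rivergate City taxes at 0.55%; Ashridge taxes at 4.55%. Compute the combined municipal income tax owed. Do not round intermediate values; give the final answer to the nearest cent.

£1,553.42

The Region of Fernshore, 1 January – 29 April 2003: 119 days → £48,000 × 4.05% × 119/365 = £633.7973
Rivergate City, 30 April – 12 August 2003: 105 days → £48,000 × 0.55% × 105/365 = £75.9452
Ashridge, 13 August – 31 December 2003: 141 days → £48,000 × 4.55% × 141/365 = £843.6822
Total = £1,553.4247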